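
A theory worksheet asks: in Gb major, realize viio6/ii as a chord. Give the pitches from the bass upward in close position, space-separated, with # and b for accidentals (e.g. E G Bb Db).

The slash marks an applied leading-tone chord: viio of ii. In Gb major, ii is Ab, so the leading tone to it is G, a half step below.
Building a diminished triad on G gives G-Bb-Db.
The figured bass 6 indicates first inversion, placing the third (Bb) in the bass: Bb-Db-G.

Bb Db G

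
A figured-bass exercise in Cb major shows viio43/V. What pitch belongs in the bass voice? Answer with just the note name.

The applied chord viio43/V is rooted on F: F-Ab-Cb-Ebb.
The figure 43 means second inversion — the fifth is in the bass.

Cb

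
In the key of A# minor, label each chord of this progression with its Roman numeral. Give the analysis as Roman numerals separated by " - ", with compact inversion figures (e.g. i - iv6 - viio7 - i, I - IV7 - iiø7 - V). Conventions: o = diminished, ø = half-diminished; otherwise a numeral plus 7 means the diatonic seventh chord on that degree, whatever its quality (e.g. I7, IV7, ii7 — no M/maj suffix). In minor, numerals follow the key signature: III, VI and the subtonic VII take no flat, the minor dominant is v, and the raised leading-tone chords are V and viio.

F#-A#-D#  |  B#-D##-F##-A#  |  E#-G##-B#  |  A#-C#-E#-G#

iv6 - V7/V - V - i7

F#-A#-D#: minor triad on D# = scale degree 4 → iv6.
B#-D##-F##-A#: a dominant seventh chord on B#, the applied dominant of V → V7/V.
E#-G##-B#: major triad on E# = scale degree 5 → V.
A#-C#-E#-G# has root A#, degree 1 in A# minor, so i7.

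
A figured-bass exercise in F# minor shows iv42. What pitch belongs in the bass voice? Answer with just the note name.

A

iv in F# minor has root B; the chord is B-D-F#-A.
The figure 42 means third inversion — the seventh is in the bass.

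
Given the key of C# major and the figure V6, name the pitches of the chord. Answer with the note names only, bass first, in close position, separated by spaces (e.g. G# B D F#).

B# D# G#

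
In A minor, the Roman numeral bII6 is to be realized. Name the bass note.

D

bII in A minor has root Bb; the chord is Bb-D-F.
The figure 6 means first inversion — the third is in the bass.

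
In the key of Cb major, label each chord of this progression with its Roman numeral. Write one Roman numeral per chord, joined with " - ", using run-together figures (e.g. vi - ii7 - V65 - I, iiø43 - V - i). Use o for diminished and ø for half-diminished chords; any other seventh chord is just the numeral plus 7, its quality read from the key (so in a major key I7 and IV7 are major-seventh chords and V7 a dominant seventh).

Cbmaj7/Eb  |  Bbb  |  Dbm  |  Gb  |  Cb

Cbmaj7/Eb: root Cb is the tonic; major seventh chord there is I65.
Bbb: Bbb with this quality isn't in the key; it's bVII, borrowed from the parallel minor.
Dbm has root Db, degree 2 in Cb major, so ii.
Gb has root Gb, degree 5 in Cb major, so V.
Cb: root Cb is the tonic; major triad there is I.

I65 - bVII - ii - V - I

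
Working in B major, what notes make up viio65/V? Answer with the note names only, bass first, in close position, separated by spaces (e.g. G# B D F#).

viio65/V is a secondary leading-tone chord. The target V is F# in B major; the applied chord is rooted a semitone below, on E#.
Building a fully diminished seventh chord on E# gives E#-G#-B-D.
With the 65 figure the chord is in first inversion; from the bass G# upward in close position it reads G#-B-D-E#.

G# B D E#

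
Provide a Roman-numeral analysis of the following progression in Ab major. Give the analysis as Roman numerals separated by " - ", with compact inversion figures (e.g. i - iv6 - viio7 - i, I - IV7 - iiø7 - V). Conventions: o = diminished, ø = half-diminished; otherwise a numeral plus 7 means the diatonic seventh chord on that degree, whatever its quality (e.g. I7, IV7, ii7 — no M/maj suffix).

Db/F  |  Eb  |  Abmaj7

Db/F has root Db, degree 4 in Ab major, so IV6.
Eb has root Eb, degree 5 in Ab major, so V.
Abmaj7: major seventh chord on Ab = scale degree 1 → I7.

IV6 - V - I7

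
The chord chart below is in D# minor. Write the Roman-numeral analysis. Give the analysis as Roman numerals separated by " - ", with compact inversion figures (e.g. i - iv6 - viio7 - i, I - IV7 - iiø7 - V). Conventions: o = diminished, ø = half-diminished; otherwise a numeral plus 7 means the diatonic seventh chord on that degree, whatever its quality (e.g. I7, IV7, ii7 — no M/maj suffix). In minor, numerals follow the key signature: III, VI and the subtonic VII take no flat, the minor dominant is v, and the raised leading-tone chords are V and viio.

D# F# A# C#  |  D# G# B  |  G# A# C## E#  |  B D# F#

D#-F#-A#-C#: minor seventh chord on D# = scale degree 1 → i7.
D#-G#-B has root G#, degree 4 in D# minor, so iv64.
G#-A#-C##-E#: dominant seventh chord on A# = scale degree 5 → V42.
B-D#-F#: major triad on B = scale degree 6 → VI.

i7 - iv64 - V42 - VI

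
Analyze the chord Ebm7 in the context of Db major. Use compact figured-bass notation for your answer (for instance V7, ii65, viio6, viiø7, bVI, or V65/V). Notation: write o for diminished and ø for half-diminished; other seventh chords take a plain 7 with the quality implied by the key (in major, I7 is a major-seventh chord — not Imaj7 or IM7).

The pitches Eb-Gb-Bb-Db form a minor seventh chord rooted on Eb.
Eb is scale degree 2 in Db major, and a minor seventh chord on that degree is written ii7.

ii7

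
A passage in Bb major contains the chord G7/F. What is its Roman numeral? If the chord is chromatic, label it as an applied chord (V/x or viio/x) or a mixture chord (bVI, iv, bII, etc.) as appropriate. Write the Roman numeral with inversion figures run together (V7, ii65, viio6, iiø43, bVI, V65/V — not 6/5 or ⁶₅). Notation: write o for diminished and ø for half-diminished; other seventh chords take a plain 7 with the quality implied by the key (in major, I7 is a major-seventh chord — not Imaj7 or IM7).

V42/ii

Stacked in thirds the chord is G-B-D-F: a dominant seventh chord on G.
G is not a diatonic chord root with this quality in Bb major, but it lies a perfect fifth above C (ii), so the chord functions as an applied dominant of ii.
With F in the bass the chord is in third inversion, so the figured bass is 42.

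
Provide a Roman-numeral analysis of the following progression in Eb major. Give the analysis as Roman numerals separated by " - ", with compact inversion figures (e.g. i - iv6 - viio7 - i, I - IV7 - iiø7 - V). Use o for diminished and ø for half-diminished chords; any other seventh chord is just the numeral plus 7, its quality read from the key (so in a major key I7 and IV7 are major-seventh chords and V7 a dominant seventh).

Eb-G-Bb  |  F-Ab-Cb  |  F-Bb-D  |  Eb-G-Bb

I - iio - V64 - I

Eb-G-Bb: root Eb is the tonic; major triad there is I.
F-Ab-Cb: F with this quality isn't in the key; it's iio, borrowed from the parallel minor.
F-Bb-D: root Bb is the dominant; major triad there is V64.
Eb-G-Bb: root Eb is the tonic; major triad there is I.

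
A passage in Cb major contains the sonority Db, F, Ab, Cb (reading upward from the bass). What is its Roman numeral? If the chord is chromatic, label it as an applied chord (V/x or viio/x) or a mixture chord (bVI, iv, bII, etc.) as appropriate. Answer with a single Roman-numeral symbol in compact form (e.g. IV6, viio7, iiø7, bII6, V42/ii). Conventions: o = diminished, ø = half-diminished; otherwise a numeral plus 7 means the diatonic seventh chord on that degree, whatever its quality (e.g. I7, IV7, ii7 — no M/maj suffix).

V7/V

Stacked in thirds the chord is Db-F-Ab-Cb: a dominant seventh chord on Db.
Db is not a diatonic chord root with this quality in Cb major, but it lies a perfect fifth above Gb (V), so the chord functions as an applied dominant of V.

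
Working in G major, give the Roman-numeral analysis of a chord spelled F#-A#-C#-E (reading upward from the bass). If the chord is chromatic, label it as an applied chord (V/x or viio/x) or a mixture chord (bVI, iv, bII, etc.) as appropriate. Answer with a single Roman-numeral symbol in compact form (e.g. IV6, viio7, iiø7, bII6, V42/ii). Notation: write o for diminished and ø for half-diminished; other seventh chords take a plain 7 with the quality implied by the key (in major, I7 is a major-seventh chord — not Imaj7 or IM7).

V7/iii

The pitches F#-A#-C#-E form a dominant seventh chord rooted on F#.
F# is not a diatonic chord root with this quality in G major, but it lies a perfect fifth above B (iii), so the chord functions as an applied dominant of iii.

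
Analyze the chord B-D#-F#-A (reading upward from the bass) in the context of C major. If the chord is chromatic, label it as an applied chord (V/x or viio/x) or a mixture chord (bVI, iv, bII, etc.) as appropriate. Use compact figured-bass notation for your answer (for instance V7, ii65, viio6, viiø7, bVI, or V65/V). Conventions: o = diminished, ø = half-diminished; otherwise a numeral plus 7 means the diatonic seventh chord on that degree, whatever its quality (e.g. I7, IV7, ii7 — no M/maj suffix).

V7/iii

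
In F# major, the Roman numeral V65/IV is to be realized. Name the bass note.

A#

The applied chord V65/IV is rooted on F#: F#-A#-C#-E.
The figure 65 means first inversion — the third is in the bass.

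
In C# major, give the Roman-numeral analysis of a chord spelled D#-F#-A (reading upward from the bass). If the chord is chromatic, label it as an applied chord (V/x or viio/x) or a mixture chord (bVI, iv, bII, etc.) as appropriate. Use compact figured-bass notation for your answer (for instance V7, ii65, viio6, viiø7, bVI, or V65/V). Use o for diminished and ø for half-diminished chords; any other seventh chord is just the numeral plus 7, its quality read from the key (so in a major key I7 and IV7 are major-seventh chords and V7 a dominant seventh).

iio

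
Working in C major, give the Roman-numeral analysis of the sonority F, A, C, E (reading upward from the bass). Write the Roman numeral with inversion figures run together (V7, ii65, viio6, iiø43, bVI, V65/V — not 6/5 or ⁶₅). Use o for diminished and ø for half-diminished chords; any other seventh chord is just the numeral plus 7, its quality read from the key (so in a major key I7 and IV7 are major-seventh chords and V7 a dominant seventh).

Stacked in thirds the chord is F-A-C-E: a major seventh chord on F.
F is scale degree 4 in C major, and a major seventh chord on that degree is written IV7.

IV7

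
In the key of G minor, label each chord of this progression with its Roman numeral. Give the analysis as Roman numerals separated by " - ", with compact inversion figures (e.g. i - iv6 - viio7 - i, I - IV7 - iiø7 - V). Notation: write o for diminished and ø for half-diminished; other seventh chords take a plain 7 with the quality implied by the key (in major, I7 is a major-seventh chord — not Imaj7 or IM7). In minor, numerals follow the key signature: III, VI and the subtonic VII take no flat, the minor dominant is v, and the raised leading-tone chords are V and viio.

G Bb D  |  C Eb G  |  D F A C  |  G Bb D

G-Bb-D: root G is the tonic; minor triad there is i.
C-Eb-G has root C, degree 4 in G minor, so iv.
D-F-A-C has root D, degree 5 in G minor, so v7.
G-Bb-D: root G is the tonic; minor triad there is i.

i - iv - v7 - i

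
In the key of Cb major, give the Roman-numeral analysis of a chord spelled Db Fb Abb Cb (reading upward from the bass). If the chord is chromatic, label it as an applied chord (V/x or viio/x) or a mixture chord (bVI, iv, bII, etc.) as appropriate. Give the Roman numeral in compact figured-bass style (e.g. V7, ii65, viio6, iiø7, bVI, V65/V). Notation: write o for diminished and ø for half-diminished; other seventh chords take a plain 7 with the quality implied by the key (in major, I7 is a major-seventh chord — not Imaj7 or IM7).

Stacked in thirds the chord is Db-Fb-Abb-Cb: a half-diminished seventh chord on Db.
Db is the second degree of Cb major. This is the half-diminished supertonic seventh, borrowed from the parallel minor.

iiø7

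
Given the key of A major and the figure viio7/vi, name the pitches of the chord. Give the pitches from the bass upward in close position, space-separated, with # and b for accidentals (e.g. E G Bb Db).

E# G# B D

viio7/vi is a secondary leading-tone chord. The target vi is F# in A major; the applied chord is rooted a semitone below, on E#.
Building a fully diminished seventh chord on E# gives E#-G#-B-D.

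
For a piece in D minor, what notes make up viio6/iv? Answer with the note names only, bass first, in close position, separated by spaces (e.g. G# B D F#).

A C F#

viio6/iv is a secondary leading-tone chord. The target iv is G in D minor; the applied chord is rooted a semitone below, on F#.
Building a diminished triad on F# gives F#-A-C.
The figured bass 6 indicates first inversion, placing the third (A) in the bass: A-C-F#.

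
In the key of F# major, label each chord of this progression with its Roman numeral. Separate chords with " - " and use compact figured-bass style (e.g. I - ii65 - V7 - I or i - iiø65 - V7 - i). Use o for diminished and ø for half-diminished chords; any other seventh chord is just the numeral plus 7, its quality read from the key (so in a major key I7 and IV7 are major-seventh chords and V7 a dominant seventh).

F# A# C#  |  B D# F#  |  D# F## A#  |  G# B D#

I - IV - V/ii - ii

F#-A#-C#: root F# is the tonic; major triad there is I.
B-D#-F#: major triad on B = scale degree 4 → IV.
D#-F##-A#: a major triad on D#, the applied dominant of ii → V/ii.
G#-B-D# has root G#, degree 2 in F# major, so ii.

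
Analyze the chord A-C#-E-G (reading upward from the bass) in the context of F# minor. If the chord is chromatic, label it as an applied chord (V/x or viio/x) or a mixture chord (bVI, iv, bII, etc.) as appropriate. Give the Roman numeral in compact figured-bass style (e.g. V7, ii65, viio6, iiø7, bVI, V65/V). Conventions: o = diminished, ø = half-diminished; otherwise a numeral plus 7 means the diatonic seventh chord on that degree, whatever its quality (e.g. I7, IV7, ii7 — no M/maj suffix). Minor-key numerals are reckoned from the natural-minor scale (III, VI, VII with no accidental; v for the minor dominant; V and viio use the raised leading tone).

V7/VI

The pitches A-C#-E-G form a dominant seventh chord rooted on A.
A is not a diatonic chord root with this quality in F# minor, but it lies a perfect fifth above D (VI), so the chord functions as an applied dominant of VI.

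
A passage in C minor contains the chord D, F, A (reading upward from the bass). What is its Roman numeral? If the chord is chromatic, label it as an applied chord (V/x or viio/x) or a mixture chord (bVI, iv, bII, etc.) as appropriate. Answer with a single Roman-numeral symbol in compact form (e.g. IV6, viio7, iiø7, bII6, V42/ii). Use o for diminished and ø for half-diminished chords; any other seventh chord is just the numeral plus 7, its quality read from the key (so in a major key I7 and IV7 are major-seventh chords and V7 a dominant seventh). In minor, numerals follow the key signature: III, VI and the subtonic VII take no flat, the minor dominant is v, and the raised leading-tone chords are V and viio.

The pitches D-F-A form a minor triad rooted on D.
D is the second degree of C minor. This is the minor supertonic, borrowed from the parallel major (the Dorian ii).

ii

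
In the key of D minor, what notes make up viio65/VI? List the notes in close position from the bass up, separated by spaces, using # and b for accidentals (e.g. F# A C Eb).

C Eb Gb A

viio65/VI is a secondary leading-tone chord. The target VI is Bb in D minor; the applied chord is rooted a semitone below, on A.
Building a fully diminished seventh chord on A gives A-C-Eb-Gb.
The figured bass 65 indicates first inversion, placing the third (C) in the bass: C-Eb-Gb-A.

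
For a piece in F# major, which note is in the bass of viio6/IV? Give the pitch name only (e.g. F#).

C#

The applied chord viio6/IV is rooted on A#: A#-C#-E.
The figure 6 means first inversion — the third is in the bass.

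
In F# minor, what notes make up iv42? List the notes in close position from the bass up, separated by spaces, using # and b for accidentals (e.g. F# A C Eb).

A B D F#

In F# minor, scale degree 4 is B, and the diatonic chord built there is a minor seventh chord.
Stacking thirds from B gives B-D-F#-A.
With the 42 figure the chord is in third inversion; from the bass A upward in close position it reads A-B-D-F#.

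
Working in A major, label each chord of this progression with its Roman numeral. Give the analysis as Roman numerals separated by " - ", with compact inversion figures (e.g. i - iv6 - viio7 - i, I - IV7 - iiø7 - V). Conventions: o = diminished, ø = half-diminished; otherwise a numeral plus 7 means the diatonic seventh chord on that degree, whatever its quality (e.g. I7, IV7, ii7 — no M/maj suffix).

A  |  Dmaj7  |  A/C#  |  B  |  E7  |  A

A has root A, degree 1 in A major, so I.
Dmaj7 has root D, degree 4 in A major, so IV7.
A/C# has root A, degree 1 in A major, so I6.
B: chromatic; B is V of V, so V/V.
E7: dominant seventh chord on E = scale degree 5 → V7.
A: major triad on A = scale degree 1 → I.

I - IV7 - I6 - V/V - V7 - I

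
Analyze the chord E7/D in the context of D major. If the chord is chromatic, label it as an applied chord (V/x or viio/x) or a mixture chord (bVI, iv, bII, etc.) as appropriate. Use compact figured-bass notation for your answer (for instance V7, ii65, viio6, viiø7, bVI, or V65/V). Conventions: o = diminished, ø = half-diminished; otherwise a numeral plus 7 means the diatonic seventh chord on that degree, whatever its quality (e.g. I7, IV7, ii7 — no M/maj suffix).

V42/V

The pitches E-G#-B-D form a dominant seventh chord rooted on E.
E is not a diatonic chord root with this quality in D major, but it lies a perfect fifth above A (V), so the chord functions as an applied dominant of V.
With D in the bass the chord is in third inversion, so the figured bass is 42.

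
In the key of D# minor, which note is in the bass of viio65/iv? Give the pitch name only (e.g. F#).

The applied chord viio65/iv is rooted on F##: F##-A#-C#-E.
The figure 65 means first inversion — the third is in the bass.

A#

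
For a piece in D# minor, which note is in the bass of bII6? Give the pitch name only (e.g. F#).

bII in D# minor has root E; the chord is E-G#-B.
The figure 6 means first inversion — the third is in the bass.

G#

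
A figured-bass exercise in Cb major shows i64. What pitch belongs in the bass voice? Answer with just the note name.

Gb

i in Cb major has root Cb; the chord is Cb-Ebb-Gb.
The figure 64 means second inversion — the fifth is in the bass.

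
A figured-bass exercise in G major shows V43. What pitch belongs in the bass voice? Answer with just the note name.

V in G major has root D; the chord is D-F#-A-C.
The figure 43 means second inversion — the fifth is in the bass.

A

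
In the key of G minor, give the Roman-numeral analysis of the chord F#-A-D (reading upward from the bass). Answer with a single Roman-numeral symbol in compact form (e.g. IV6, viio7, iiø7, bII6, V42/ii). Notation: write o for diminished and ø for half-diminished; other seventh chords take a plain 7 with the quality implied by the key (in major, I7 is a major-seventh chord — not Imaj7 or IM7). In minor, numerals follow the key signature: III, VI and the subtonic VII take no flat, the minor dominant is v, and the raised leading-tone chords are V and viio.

V6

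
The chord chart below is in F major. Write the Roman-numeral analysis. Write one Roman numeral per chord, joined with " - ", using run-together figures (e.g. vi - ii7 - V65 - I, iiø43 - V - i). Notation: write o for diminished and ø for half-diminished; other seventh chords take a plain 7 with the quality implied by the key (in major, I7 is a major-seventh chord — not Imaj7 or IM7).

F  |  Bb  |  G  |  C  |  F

F has root F, degree 1 in F major, so I.
Bb: major triad on Bb = scale degree 4 → IV.
G: chromatic; G is V of V, so V/V.
C has root C, degree 5 in F major, so V.
F: major triad on F = scale degree 1 → I.

I - IV - V/V - V - I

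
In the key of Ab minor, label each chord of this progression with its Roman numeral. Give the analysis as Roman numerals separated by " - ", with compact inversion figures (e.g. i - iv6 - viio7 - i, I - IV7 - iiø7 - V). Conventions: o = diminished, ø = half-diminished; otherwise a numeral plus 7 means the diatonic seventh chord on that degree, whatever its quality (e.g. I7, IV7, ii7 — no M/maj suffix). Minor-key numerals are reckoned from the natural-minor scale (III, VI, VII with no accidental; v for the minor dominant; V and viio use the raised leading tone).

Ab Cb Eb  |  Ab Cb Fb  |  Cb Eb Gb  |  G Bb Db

i - VI6 - III - viio

Ab-Cb-Eb: root Ab is the tonic; minor triad there is i.
Ab-Cb-Fb has root Fb, degree 6 in Ab minor, so VI6.
Cb-Eb-Gb: major triad on Cb = scale degree 3 → III.
G-Bb-Db: root G is the leading tone; diminished triad there is viio.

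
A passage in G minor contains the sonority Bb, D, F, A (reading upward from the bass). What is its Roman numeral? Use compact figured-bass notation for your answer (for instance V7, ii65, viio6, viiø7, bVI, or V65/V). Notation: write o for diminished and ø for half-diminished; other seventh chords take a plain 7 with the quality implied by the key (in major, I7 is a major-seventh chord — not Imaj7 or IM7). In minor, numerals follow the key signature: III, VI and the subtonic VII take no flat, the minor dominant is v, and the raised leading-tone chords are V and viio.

Stacked in thirds the chord is Bb-D-F-A: a major seventh chord on Bb.
In G minor, Bb is the mediant; the diatonic major seventh chord there is III7.

III7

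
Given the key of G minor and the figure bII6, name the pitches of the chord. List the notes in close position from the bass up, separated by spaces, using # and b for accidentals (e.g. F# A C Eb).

C Eb Ab

Scale degree 2 in G minor is A; lowering it a half step gives Ab. bII6 is the Neapolitan sixth — a major triad on the lowered second degree, here in its customary first inversion.
So the chord is Ab-C-Eb, a major triad.
The figured bass 6 indicates first inversion, placing the third (C) in the bass: C-Eb-Ab.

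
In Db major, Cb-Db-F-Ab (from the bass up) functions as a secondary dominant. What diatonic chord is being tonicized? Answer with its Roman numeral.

IV

The chord is a dominant seventh chord on Db.
A dominant resolves down a perfect fifth: Db → Gb. In Db major, Gb is scale degree 4, i.e. IV.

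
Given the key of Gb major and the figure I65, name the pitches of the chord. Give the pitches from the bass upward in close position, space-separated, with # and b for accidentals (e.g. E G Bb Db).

Bb Db F Gb

In Gb major, the first degree is Gb, and the diatonic chord built there is a major seventh chord.
Stacking thirds from Gb gives Gb-Bb-Db-F.
The figured bass 65 indicates first inversion, placing the third (Bb) in the bass: Bb-Db-F-Gb.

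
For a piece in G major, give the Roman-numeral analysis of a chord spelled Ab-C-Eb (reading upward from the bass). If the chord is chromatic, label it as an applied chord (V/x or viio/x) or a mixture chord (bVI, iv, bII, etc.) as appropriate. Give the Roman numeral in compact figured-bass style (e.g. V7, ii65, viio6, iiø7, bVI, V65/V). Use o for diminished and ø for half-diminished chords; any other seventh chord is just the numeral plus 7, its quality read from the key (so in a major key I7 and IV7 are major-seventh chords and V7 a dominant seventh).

bII

The pitches Ab-C-Eb form a major triad rooted on Ab.
Ab is the lowered second degree of G major (diatonic 2 would be A). This is the Neapolitan chord — a major triad on the lowered second degree.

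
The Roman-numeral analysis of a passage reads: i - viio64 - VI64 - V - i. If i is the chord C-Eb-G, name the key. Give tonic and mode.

C minor

i is given as C-Eb-G — a minor triad with root C.
If C is scale degree 1 and the mode makes that degree carry a minor triad, the tonic is C and the mode is minor.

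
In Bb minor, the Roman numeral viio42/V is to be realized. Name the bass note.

Db

The applied chord viio42/V is rooted on E: E-G-Bb-Db.
The figure 42 means third inversion — the seventh is in the bass.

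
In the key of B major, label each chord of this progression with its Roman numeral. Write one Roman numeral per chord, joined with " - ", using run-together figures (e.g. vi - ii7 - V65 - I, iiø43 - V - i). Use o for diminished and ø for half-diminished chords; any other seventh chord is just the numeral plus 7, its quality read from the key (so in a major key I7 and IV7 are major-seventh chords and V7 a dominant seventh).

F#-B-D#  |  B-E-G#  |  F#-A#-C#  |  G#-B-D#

F#-B-D# has root B, degree 1 in B major, so I64.
B-E-G#: root E is the subdominant; major triad there is IV64.
F#-A#-C#: root F# is the dominant; major triad there is V.
G#-B-D#: root G# is the submediant; minor triad there is vi.

I64 - IV64 - V - vi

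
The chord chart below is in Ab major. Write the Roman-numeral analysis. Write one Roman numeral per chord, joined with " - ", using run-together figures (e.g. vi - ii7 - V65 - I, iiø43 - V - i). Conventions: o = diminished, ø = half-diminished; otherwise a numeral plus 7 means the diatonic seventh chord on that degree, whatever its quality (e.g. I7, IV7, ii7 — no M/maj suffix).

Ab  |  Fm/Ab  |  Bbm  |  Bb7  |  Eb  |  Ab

I - vi6 - ii - V7/V - V - I

Ab: major triad on Ab = scale degree 1 → I.
Fm/Ab: minor triad on F = scale degree 6 → vi6.
Bbm: minor triad on Bb = scale degree 2 → ii.
Bb7: a dominant seventh chord on Bb, the applied dominant of V → V7/V.
Eb: major triad on Eb = scale degree 5 → V.
Ab: major triad on Ab = scale degree 1 → I.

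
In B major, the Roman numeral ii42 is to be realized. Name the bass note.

B

ii in B major has root C#; the chord is C#-E-G#-B.
The figure 42 means third inversion — the seventh is in the bass.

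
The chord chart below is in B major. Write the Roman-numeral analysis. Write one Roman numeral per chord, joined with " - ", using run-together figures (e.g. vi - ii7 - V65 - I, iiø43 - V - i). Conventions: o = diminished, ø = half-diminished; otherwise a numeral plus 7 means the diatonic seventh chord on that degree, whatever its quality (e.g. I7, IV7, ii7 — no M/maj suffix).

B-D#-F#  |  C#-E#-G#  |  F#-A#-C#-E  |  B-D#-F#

I - V/V - V7 - I

B-D#-F#: root B is the tonic; major triad there is I.
C#-E#-G#: chromatic; C# is V of V, so V/V.
F#-A#-C#-E: dominant seventh chord on F# = scale degree 5 → V7.
B-D#-F#: major triad on B = scale degree 1 → I.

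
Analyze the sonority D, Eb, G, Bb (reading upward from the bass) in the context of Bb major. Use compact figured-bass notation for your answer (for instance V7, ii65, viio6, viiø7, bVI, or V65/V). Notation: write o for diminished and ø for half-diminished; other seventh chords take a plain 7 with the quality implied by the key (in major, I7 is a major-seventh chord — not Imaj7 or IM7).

The pitches Eb-G-Bb-D form a major seventh chord rooted on Eb.
Eb is scale degree 4 in Bb major, and a major seventh chord on that degree is written IV7.
With D in the bass the chord is in third inversion, so the figured bass is 42.

IV42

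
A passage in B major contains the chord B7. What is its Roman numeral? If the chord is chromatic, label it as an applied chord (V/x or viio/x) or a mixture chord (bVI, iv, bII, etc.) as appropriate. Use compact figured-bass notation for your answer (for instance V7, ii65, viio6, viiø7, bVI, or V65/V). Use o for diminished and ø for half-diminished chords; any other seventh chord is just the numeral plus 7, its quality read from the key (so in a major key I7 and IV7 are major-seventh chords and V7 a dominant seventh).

V7/IV

Stacked in thirds the chord is B-D#-F#-A: a dominant seventh chord on B.
B is not a diatonic chord root with this quality in B major, but it lies a perfect fifth above E (IV), so the chord functions as an applied dominant of IV.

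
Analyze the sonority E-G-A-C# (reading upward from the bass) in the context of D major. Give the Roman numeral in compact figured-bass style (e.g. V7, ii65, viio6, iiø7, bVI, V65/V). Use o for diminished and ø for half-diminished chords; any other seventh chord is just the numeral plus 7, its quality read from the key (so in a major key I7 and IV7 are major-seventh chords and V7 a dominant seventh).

Stacked in thirds the chord is A-C#-E-G: a dominant seventh chord on A.
A is scale degree 5 in D major, and a dominant seventh chord on that degree is written V7.
With E in the bass the chord is in second inversion, so the figured bass is 43.

V43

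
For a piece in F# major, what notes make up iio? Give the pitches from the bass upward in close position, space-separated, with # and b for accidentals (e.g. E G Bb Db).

G# B D

Scale degree 2 in F# major is G#; here the chord built on it is altered to a diminished triad. iio is the diminished supertonic triad, borrowed from the parallel minor.
So the chord is G#-B-D.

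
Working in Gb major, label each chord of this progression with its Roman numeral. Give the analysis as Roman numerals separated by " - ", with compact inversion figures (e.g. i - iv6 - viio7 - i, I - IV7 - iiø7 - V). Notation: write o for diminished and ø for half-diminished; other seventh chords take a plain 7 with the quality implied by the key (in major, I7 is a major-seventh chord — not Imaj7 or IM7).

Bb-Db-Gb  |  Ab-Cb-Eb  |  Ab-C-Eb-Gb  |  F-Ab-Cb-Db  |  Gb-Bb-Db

I6 - ii - V7/V - V65 - I

Bb-Db-Gb: major triad on Gb = scale degree 1 → I6.
Ab-Cb-Eb has root Ab, degree 2 in Gb major, so ii.
Ab-C-Eb-Gb: chromatic; Ab is V of V, so V7/V.
F-Ab-Cb-Db has root Db, degree 5 in Gb major, so V65.
Gb-Bb-Db: root Gb is the tonic; major triad there is I.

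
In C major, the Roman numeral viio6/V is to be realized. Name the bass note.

A

The applied chord viio6/V is rooted on F#: F#-A-C.
The figure 6 means first inversion — the third is in the bass.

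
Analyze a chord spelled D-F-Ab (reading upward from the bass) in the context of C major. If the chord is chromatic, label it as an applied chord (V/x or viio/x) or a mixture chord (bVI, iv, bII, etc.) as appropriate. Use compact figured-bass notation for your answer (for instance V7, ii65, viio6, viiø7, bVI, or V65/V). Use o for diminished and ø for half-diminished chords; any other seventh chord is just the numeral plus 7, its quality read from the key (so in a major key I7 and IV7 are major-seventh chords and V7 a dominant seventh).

iio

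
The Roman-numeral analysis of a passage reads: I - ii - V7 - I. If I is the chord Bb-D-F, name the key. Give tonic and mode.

The anchor chord is a major triad on Bb, labeled I.
If Bb is scale degree 1 and the mode makes that degree carry a major triad, the tonic is Bb and the mode is major.

Bb major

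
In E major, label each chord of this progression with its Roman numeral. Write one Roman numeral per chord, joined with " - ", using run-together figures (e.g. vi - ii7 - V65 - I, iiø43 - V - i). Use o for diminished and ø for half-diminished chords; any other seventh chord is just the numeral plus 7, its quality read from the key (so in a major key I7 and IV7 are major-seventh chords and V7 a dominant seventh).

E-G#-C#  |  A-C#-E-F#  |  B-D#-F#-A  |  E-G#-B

vi6 - ii65 - V7 - I

E-G#-C#: root C# is the submediant; minor triad there is vi6.
A-C#-E-F# has root F#, degree 2 in E major, so ii65.
B-D#-F#-A has root B, degree 5 in E major, so V7.
E-G#-B has root E, degree 1 in E major, so I.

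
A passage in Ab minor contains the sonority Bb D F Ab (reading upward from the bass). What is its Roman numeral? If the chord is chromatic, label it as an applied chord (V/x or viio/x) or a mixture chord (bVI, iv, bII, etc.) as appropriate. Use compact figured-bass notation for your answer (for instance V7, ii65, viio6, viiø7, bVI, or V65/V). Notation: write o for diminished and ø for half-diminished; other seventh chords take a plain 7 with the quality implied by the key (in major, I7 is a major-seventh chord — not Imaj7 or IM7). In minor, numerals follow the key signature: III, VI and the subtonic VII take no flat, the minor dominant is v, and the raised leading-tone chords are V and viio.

V7/V

The pitches Bb-D-F-Ab form a dominant seventh chord rooted on Bb.
Bb is not a diatonic chord root with this quality in Ab minor, but it lies a perfect fifth above Eb (V), so the chord functions as an applied dominant of V.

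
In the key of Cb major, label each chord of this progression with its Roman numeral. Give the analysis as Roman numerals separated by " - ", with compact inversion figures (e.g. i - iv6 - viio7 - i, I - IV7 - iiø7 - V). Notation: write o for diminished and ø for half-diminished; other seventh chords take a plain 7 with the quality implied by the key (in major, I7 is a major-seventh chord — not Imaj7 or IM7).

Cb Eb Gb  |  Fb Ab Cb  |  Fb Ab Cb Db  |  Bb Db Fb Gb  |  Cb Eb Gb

Cb-Eb-Gb has root Cb, degree 1 in Cb major, so I.
Fb-Ab-Cb: root Fb is the subdominant; major triad there is IV.
Fb-Ab-Cb-Db has root Db, degree 2 in Cb major, so ii65.
Bb-Db-Fb-Gb: dominant seventh chord on Gb = scale degree 5 → V65.
Cb-Eb-Gb: major triad on Cb = scale degree 1 → I.

I - IV - ii65 - V65 - I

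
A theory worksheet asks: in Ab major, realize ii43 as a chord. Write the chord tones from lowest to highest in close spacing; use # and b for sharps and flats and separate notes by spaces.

In Ab major, the supertonic is Bb, and the diatonic chord built there is a minor seventh chord.
That chord is spelled Bb-Db-F-Ab.
With the 43 figure the chord is in second inversion; from the bass F upward in close position it reads F-Ab-Bb-Db.

F Ab Bb Db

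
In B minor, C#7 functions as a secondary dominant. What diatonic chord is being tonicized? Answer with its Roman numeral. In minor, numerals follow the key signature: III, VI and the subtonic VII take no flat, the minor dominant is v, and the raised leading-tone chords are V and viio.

V

The chord is a dominant seventh chord on C#.
A dominant resolves down a perfect fifth: C# → F#. In B minor, F# is scale degree 5, i.e. V.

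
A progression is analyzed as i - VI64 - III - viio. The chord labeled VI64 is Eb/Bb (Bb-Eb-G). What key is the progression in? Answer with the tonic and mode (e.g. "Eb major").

G minor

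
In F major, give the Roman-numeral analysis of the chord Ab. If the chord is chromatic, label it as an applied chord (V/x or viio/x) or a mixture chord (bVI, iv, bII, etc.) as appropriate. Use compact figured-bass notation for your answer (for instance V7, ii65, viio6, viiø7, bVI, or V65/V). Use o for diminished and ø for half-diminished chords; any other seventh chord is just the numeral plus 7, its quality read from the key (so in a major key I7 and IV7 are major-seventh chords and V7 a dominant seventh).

Stacked in thirds the chord is Ab-C-Eb: a major triad on Ab.
Ab is the lowered third degree of F major (diatonic 3 would be A). This is a major triad on the lowered third degree, borrowed from the parallel minor.

bIII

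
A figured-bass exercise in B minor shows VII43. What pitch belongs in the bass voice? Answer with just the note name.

VII in B minor has root A; the chord is A-C#-E-G.
The figure 43 means second inversion — the fifth is in the bass.

E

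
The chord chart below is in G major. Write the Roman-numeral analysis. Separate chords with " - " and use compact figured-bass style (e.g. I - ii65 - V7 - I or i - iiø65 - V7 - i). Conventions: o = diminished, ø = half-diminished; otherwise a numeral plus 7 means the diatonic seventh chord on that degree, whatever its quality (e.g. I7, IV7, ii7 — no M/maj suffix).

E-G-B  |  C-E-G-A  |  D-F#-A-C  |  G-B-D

E-G-B has root E, degree 6 in G major, so vi.
C-E-G-A: root A is the supertonic; minor seventh chord there is ii65.
D-F#-A-C has root D, degree 5 in G major, so V7.
G-B-D: root G is the tonic; major triad there is I.

vi - ii65 - V7 - I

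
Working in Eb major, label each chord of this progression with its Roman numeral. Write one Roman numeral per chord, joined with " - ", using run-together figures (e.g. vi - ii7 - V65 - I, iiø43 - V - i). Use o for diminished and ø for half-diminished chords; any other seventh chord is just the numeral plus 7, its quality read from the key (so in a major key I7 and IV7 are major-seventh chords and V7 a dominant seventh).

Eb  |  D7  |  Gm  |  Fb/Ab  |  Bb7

Eb: major triad on Eb = scale degree 1 → I.
D7: a dominant seventh chord on D, the applied dominant of iii → V7/iii.
Gm: root G is the mediant; minor triad there is iii.
Fb/Ab: Fb with this quality isn't in the key; a major triad on b2 is the Neapolitan sixth, bII6 (third, Ab, in the bass — hence the 6).
Bb7: dominant seventh chord on Bb = scale degree 5 → V7.

I - V7/iii - iii - bII6 - V7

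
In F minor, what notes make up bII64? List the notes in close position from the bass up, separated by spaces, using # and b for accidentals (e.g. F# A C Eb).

bII64 is the Neapolitan chord — a major triad on the lowered second degree. In F minor that root is Gb.
So the chord is Gb-Bb-Db, a major triad.
The figured bass 64 indicates second inversion, placing the fifth (Db) in the bass: Db-Gb-Bb.

Db Gb Bb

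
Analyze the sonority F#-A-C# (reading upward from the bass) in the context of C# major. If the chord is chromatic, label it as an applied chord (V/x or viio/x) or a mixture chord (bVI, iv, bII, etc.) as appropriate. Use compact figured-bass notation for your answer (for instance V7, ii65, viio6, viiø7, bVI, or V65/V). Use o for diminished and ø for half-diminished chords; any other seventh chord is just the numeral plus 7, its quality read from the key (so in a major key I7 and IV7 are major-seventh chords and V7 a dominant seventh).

iv

Stacked in thirds the chord is F#-A-C#: a minor triad on F#.
F# is the fourth degree of C# major. This is the minor subdominant, borrowed from the parallel minor.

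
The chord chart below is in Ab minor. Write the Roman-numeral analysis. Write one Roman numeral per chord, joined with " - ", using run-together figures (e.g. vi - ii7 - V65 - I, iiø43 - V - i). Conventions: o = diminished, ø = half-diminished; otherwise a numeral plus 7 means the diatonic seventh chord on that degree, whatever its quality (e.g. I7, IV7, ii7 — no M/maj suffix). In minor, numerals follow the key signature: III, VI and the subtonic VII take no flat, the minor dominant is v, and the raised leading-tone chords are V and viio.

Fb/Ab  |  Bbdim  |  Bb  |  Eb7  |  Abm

VI6 - iio - V/V - V7 - i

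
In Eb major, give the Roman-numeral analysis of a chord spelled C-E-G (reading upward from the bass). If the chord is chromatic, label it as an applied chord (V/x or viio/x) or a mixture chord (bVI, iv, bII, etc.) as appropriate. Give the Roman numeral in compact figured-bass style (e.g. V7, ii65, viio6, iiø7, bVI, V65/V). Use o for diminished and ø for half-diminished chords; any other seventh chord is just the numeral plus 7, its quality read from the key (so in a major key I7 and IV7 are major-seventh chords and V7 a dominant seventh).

Stacked in thirds the chord is C-E-G: a major triad on C.
C is not a diatonic chord root with this quality in Eb major, but it lies a perfect fifth above F (ii), so the chord functions as an applied dominant of ii.

V/ii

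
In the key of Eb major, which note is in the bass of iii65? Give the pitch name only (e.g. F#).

Bb

iii in Eb major has root G; the chord is G-Bb-D-F.
The figure 65 means first inversion — the third is in the bass.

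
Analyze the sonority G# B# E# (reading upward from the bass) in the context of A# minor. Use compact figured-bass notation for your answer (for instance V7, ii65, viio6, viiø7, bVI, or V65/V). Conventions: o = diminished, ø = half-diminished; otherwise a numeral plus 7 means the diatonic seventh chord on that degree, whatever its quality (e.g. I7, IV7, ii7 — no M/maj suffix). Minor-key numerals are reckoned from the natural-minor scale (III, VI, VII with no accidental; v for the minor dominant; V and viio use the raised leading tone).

Stacked in thirds the chord is E#-G#-B#: a minor triad on E#.
E# is scale degree 5 in A# minor, and a minor triad on that degree is written v.
With G# in the bass the chord is in first inversion, so the figured bass is 6.

v6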